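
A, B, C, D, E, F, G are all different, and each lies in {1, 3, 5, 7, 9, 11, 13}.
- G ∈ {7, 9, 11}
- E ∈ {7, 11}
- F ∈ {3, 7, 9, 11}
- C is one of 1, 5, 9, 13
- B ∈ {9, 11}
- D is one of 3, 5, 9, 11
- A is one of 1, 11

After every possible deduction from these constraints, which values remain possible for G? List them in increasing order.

7, 9, 11

Among the 7 variables, 13 fits only C (and all 7 values in {1, 3, 5, 7, 9, 11, 13} must be used), so C = 13.
Among the 6 still-open variables, 1 fits only A (and all 6 values in {1, 3, 5, 7, 9, 11} must be used), so A = 1.
Among the 5 still-open variables, 5 fits only D (and all 5 values in {3, 5, 7, 9, 11} must be used), so D = 5.
The 4 still-open variables together cover exactly {3, 7, 9, 11} — 4 values for 4 variables — and 3 appears only in F's list, so F = 3.
No further eliminations apply; G can still be any of 7, 9, 11.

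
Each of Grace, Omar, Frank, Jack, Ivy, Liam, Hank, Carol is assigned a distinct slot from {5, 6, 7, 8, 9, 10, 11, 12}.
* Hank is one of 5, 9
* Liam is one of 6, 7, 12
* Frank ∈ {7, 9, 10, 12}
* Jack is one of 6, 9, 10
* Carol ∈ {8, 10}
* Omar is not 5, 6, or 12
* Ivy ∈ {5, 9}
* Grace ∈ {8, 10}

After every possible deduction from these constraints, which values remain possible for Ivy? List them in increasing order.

The 8 variables draw from only 8 values {5, 6, 7, 8, 9, 10, 11, 12}, so each is used; only Omar can be 11, hence Omar = 11.
The 2 variables Grace and Carol are confined to {8, 10}, which locks those values in; drop them from Frank, Jack.
Ivy and Hank between them cover only {5, 9} — a naked pair. Remove those values from Frank, Jack.
Jack's domain is down to {6}, so Jack = 6. Remove 6 from Liam.
No further eliminations apply; Ivy can still be any of 5, 9.

5, 9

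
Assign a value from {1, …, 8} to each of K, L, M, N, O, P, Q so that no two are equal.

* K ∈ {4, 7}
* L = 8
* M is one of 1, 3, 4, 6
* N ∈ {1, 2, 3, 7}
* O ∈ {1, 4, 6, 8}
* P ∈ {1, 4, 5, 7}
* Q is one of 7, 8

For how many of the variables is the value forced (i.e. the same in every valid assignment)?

L must be 8 (only option left). So O, Q can't be 8.
Q must be 7 (only option left). Eliminate 7 elsewhere: K, N, P.
K's domain is down to {4}, so K = 4. Eliminate 4 elsewhere: M, O, P.
Determined: K=4, L=8, Q=7. The other variables each still have more than one consistent value. That makes 3.

3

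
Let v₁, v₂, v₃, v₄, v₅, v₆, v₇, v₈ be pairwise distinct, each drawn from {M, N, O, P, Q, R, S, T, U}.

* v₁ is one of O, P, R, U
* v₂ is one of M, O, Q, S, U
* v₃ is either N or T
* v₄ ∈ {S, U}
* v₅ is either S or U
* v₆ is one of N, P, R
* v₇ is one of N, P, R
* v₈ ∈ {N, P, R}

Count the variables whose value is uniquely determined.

v₄ and v₅ between them cover only {S, U} — a naked pair. Remove those values from v₁, v₂.
v₆, v₇, v₈ share exactly the 3 values {N, P, R}; by pigeonhole those values go to them, so strike N, P, R from v₁, v₃.
v₁ must be O (only option left). So v₂ can't be O.
v₃ must be T (only option left).
Determined: v₁=O, v₃=T. The other variables each still have more than one consistent value. That makes 2.

2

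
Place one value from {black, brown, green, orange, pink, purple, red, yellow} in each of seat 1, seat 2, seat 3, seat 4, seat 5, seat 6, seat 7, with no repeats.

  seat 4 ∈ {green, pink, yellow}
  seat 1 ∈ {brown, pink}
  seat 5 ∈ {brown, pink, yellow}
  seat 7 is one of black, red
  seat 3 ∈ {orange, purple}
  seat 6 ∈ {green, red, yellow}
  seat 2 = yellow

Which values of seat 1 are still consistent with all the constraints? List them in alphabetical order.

brown, pink

seat 2 must be yellow (only option left). Remove yellow from seat 4, seat 5, seat 6.
seat 1 and seat 5 share exactly the 2 values {brown, pink}; by pigeonhole those values go to them, so strike brown, pink from seat 4.
seat 4 has just one choice, so seat 4 = green. Strike green from seat 6.
seat 6's domain is down to {red}, so seat 6 = red. Eliminate red elsewhere: seat 7.
That leaves seat 7 = black.
No further eliminations apply; seat 1 can still be any of brown, pink.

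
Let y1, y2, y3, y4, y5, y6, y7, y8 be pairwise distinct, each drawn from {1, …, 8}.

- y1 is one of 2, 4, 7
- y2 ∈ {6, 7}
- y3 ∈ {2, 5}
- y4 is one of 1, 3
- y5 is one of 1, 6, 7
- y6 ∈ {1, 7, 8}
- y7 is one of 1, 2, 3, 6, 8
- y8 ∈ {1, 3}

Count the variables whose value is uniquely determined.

The 8 variables together cover exactly {1, 2, 3, 4, 5, 6, 7, 8} — 8 values for 8 variables — and 4 appears only in y1's list, so y1 = 4.
The 7 still-open variables draw from only 7 values {1, 2, 3, 5, 6, 7, 8}, so each is used; only y3 can be 5, hence y3 = 5.
Among the 6 still-open variables, 2 fits only y7 (and all 6 values in {1, 2, 3, 6, 7, 8} must be used), so y7 = 2.
Among the 5 still-open variables, 8 fits only y6 (and all 5 values in {1, 3, 6, 7, 8} must be used), so y6 = 8.
y4 and y8 share exactly the 2 values {1, 3}; by pigeonhole those values go to them, so strike 1, 3 from y5.
Determined: y1=4, y3=5, y6=8, y7=2. The other variables each still have more than one consistent value. That makes 4.

4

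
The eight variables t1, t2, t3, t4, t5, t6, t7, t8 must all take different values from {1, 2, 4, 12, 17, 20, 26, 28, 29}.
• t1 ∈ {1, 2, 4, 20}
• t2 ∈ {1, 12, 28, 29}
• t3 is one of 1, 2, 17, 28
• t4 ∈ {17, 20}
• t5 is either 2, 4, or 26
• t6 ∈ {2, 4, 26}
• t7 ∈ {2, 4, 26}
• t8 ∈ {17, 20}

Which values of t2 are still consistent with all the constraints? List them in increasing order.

12, 29

The 2 variables t4 and t8 are confined to {17, 20}, which locks those values in; drop them from t1, t3.
t5, t6, t7 between them cover only {2, 4, 26} — a naked triple. Remove those values from t1, t3.
t1 must be 1 (only option left). Remove 1 from t2, t3.
t3 has just one choice, so t3 = 28. Eliminate 28 elsewhere: t2.
No further eliminations apply; t2 can still be any of 12, 29.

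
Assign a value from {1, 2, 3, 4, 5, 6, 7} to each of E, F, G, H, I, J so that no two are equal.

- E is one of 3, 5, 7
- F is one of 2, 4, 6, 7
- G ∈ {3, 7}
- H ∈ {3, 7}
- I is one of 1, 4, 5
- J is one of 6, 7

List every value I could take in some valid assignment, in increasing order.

1, 4

The 2 variables G and H are confined to {3, 7}, which locks those values in; drop them from E, F, J.
E must be 5 (only option left). Remove 5 from I.
J must be 6 (only option left). Strike 6 from F.
No further eliminations apply; I can still be any of 1, 4.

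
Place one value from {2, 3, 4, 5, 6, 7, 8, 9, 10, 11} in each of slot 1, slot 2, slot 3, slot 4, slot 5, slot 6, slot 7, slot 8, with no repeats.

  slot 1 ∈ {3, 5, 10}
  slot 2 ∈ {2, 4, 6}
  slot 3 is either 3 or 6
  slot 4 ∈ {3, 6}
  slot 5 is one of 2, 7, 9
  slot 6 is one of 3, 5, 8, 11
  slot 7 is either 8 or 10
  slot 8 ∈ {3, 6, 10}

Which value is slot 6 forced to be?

slot 3 and slot 4 share exactly the 2 values {3, 6}; by pigeonhole those values go to them, so strike 3, 6 from slot 1, slot 2, slot 6, slot 8.
That leaves slot 8 = 10. Strike 10 from slot 1, slot 7.
slot 1's domain is down to {5}, so slot 1 = 5. Remove 5 from slot 6.
That leaves slot 7 = 8. So slot 6 can't be 8.
So slot 6 = 11.

11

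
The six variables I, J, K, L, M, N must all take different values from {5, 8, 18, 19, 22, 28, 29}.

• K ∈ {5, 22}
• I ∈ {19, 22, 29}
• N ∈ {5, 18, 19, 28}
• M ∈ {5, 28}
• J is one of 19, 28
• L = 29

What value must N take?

18

L's domain is down to {29}, so L = 29. Eliminate 29 elsewhere: I.
The 5 still-open variables draw from only 5 values {5, 18, 19, 22, 28}, so each is used; only N can be 18, hence N = 18.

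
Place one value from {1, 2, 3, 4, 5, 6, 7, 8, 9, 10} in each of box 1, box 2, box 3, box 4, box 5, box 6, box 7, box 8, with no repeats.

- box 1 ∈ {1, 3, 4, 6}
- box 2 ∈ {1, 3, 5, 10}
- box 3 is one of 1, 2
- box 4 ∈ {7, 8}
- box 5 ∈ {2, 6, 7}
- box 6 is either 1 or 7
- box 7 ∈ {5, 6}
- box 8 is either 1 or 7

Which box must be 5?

The 2 variables box 6 and box 8 are confined to {1, 7}, which locks those values in; drop them from box 1, box 2, box 3, box 4, box 5.
That leaves box 3 = 2. Remove 2 from box 5.
box 4's domain is down to {8}, so box 4 = 8.
box 5's domain is down to {6}, so box 5 = 6. So box 1, box 7 can't be 6.

box 7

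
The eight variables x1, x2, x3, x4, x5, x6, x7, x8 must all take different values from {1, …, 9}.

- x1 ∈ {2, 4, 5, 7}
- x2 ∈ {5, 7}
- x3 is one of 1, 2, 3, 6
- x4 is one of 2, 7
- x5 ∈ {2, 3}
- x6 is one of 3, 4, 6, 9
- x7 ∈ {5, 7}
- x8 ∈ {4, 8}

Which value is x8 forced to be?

8

The 2 variables x2 and x7 are confined to {5, 7}, which locks those values in; drop them from x1, x4.
x4 has just one choice, so x4 = 2. So x1, x3, x5 can't be 2.
x5 must be 3 (only option left). Eliminate 3 elsewhere: x3, x6.
That leaves x1 = 4. Strike 4 from x6, x8.
So x8 = 8.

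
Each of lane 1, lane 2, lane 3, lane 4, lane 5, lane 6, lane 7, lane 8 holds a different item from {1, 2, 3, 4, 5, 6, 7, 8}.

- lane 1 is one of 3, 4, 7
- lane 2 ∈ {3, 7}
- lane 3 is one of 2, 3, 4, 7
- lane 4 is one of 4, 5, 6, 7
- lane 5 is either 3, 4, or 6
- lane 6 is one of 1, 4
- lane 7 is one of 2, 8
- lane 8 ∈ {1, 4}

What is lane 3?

Among the 8 variables, 5 fits only lane 4 (and all 8 values in {1, 2, 3, 4, 5, 6, 7, 8} must be used), so lane 4 = 5.
The 7 still-open variables together cover exactly {1, 2, 3, 4, 6, 7, 8} — 7 values for 7 variables — and 6 appears only in lane 5's list, so lane 5 = 6.
The 6 still-open variables draw from only 6 values {1, 2, 3, 4, 7, 8}, so each is used; only lane 7 can be 8, hence lane 7 = 8.
Among the 5 still-open variables, 2 fits only lane 3 (and all 5 values in {1, 2, 3, 4, 7} must be used), so lane 3 = 2.

2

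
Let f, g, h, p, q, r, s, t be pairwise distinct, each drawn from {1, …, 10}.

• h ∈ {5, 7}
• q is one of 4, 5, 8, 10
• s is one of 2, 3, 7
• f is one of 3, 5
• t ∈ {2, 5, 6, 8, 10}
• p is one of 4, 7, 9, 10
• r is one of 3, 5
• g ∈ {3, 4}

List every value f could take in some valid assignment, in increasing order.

3, 5

f and r share exactly the 2 values {3, 5}; by pigeonhole those values go to them, so strike 3, 5 from g, h, q, s, t.
g has just one choice, so g = 4. So p, q can't be 4.
h's domain is down to {7}, so h = 7. Eliminate 7 elsewhere: p, s.
s has just one choice, so s = 2. Strike 2 from t.
No further eliminations apply; f can still be any of 3, 5.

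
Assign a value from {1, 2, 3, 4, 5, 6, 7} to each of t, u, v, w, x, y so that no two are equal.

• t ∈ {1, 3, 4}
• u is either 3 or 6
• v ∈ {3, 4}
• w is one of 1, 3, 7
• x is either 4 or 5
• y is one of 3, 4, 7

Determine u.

The 6 variables draw from only 6 values {1, 3, 4, 5, 6, 7}, so each is used; only x can be 5, hence x = 5.
The 5 still-open variables draw from only 5 values {1, 3, 4, 6, 7}, so each is used; only u can be 6, hence u = 6.

6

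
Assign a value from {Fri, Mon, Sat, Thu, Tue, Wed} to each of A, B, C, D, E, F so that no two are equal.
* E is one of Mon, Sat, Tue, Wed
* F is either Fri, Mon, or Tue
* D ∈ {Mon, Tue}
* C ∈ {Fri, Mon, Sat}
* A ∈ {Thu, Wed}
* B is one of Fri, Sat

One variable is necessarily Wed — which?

E

Among the 6 variables, Thu fits only A (and all 6 values in {Fri, Mon, Sat, Thu, Tue, Wed} must be used), so A = Thu.
Among the 5 still-open variables, Wed fits only E (and all 5 values in {Fri, Mon, Sat, Tue, Wed} must be used), so E = Wed.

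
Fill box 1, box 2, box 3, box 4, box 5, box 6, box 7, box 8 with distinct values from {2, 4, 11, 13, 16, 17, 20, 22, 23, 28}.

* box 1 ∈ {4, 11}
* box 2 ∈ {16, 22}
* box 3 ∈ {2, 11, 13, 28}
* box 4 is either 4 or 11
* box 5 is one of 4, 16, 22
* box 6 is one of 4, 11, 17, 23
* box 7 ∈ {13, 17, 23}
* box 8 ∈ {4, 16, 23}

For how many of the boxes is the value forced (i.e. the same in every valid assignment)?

3

The 2 variables box 1 and box 4 are confined to {4, 11}, which locks those values in; drop them from box 3, box 5, box 6, box 8.
The 2 variables box 2 and box 5 are confined to {16, 22}, which locks those values in; drop them from box 8.
box 8 must be 23 (only option left). Eliminate 23 elsewhere: box 6, box 7.
box 6 must be 17 (only option left). So box 7 can't be 17.
box 7 must be 13 (only option left). Strike 13 from box 3.
Determined: box 6=17, box 7=13, box 8=23. The other boxes each still have more than one consistent value. That makes 3.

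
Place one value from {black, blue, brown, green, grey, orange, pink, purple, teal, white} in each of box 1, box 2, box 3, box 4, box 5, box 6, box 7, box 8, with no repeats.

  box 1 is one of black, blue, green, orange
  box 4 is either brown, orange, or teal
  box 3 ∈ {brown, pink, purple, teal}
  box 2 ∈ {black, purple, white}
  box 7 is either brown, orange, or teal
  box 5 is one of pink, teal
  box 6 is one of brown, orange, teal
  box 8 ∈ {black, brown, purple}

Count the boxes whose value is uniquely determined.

4

box 4, box 6, box 7 share exactly the 3 values {brown, orange, teal}; by pigeonhole those values go to them, so strike brown, orange, teal from box 1, box 3, box 5, box 8.
box 5's domain is down to {pink}, so box 5 = pink. Eliminate pink elsewhere: box 3.
box 3's domain is down to {purple}, so box 3 = purple. Remove purple from box 2, box 8.
box 8's domain is down to {black}, so box 8 = black. Eliminate black elsewhere: box 1, box 2.
box 2's domain is down to {white}, so box 2 = white.
Determined: box 2=white, box 3=purple, box 5=pink, box 8=black. The other boxes each still have more than one consistent value. That makes 4.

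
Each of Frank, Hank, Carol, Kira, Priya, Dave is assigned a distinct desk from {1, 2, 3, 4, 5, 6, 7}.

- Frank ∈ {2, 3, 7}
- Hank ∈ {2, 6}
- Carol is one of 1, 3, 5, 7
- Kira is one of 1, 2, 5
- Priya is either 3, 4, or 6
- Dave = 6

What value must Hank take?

2

Dave has just one choice, so Dave = 6. Strike 6 from Hank, Priya.
So Hank = 2.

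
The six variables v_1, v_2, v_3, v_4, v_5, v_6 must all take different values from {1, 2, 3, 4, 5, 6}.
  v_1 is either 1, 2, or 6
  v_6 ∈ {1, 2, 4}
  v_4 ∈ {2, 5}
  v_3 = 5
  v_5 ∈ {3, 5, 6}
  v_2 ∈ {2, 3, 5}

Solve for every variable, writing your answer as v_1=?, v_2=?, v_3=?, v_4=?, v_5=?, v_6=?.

v_1=1, v_2=3, v_3=5, v_4=2, v_5=6, v_6=4

v_3 has just one choice, so v_3 = 5. So v_2, v_4, v_5 can't be 5.
v_4 must be 2 (only option left). Remove 2 from v_1, v_2, v_6.
v_2 must be 3 (only option left). Remove 3 from v_5.
v_5 must be 6 (only option left). Strike 6 from v_1.
v_1 has just one choice, so v_1 = 1. Eliminate 1 elsewhere: v_6.
v_6 has just one choice, so v_6 = 4.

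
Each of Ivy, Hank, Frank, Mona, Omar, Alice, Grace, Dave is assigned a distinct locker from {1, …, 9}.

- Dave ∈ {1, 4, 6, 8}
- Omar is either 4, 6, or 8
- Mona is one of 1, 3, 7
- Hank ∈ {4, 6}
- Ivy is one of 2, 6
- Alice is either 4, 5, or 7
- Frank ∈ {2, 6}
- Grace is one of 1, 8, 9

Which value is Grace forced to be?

9

Ivy and Frank between them cover only {2, 6} — a naked pair. Remove those values from Hank, Omar, Dave.
Hank's domain is down to {4}, so Hank = 4. Strike 4 from Omar, Alice, Dave.
That leaves Omar = 8. So Grace, Dave can't be 8.
Dave's domain is down to {1}, so Dave = 1. Eliminate 1 elsewhere: Mona, Grace.
So Grace = 9.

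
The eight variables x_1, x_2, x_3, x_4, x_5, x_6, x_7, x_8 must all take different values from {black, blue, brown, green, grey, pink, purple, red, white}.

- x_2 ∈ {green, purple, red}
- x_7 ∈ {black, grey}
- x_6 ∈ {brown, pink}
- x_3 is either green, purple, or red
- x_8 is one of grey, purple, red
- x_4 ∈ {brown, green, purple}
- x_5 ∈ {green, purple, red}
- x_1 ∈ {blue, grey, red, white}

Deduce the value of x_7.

The 3 variables x_2, x_3, x_5 are confined to {green, purple, red}, which locks those values in; drop them from x_1, x_4, x_8.
x_4 must be brown (only option left). Strike brown from x_6.
x_6 has just one choice, so x_6 = pink.
x_8 has just one choice, so x_8 = grey. So x_1, x_7 can't be grey.
So x_7 = black.

black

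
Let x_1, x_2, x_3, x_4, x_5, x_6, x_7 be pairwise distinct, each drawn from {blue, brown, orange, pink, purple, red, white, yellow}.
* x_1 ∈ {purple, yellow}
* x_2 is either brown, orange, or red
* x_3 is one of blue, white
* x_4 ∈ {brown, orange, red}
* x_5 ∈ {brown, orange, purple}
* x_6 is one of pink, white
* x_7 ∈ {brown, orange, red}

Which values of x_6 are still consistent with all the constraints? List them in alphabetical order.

pink, white

x_2, x_4, x_7 between them cover only {brown, orange, red} — a naked triple. Remove those values from x_5.
x_5 must be purple (only option left). Strike purple from x_1.
That leaves x_1 = yellow.
No further eliminations apply; x_6 can still be any of pink, white.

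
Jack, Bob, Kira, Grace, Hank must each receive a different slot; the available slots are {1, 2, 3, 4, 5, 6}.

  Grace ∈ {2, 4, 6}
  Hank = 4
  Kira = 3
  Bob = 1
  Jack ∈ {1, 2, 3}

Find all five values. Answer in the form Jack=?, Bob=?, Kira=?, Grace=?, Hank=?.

Bob's domain is down to {1}, so Bob = 1. So Jack can't be 1.
Kira has just one choice, so Kira = 3. Remove 3 from Jack.
That leaves Hank = 4. Strike 4 from Grace.
Jack must be 2 (only option left). Eliminate 2 elsewhere: Grace.
That leaves Grace = 6.

Jack=2, Bob=1, Kira=3, Grace=6, Hank=4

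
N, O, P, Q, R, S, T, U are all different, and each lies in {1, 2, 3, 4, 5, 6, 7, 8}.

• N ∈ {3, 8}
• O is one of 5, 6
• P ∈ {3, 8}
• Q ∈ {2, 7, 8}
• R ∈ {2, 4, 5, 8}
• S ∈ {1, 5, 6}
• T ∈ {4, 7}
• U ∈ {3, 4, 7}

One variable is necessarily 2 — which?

Among the 8 variables, 1 fits only S (and all 8 values in {1, 2, 3, 4, 5, 6, 7, 8} must be used), so S = 1.
The 7 still-open variables together cover exactly {2, 3, 4, 5, 6, 7, 8} — 7 values for 7 variables — and 6 appears only in O's list, so O = 6.
Among the 6 still-open variables, 5 fits only R (and all 6 values in {2, 3, 4, 5, 7, 8} must be used), so R = 5.
The 5 still-open variables together cover exactly {2, 3, 4, 7, 8} — 5 values for 5 variables — and 2 appears only in Q's list, so Q = 2.

Q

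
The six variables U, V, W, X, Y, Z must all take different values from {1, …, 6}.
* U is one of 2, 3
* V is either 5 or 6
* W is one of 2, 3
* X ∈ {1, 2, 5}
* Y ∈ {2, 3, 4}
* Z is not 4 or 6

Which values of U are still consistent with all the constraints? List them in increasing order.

Among the 6 variables, 4 fits only Y (and all 6 values in {1, 2, 3, 4, 5, 6} must be used), so Y = 4.
The 5 still-open variables draw from only 5 values {1, 2, 3, 5, 6}, so each is used; only V can be 6, hence V = 6.
The 2 variables U and W are confined to {2, 3}, which locks those values in; drop them from X, Z.
No further eliminations apply; U can still be any of 2, 3.

2, 3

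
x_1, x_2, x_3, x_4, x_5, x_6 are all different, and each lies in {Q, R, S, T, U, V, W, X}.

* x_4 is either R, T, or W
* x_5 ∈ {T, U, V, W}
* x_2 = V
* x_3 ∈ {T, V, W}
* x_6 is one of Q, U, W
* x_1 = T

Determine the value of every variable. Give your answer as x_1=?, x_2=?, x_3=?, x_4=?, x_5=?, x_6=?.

x_1 must be T (only option left). Strike T from x_3, x_4, x_5.
x_2's domain is down to {V}, so x_2 = V. Remove V from x_3, x_5.
That leaves x_3 = W. Remove W from x_4, x_5, x_6.
x_4 must be R (only option left).
x_5 must be U (only option left). Strike U from x_6.
x_6's domain is down to {Q}, so x_6 = Q.

x_1=T, x_2=V, x_3=W, x_4=R, x_5=U, x_6=Q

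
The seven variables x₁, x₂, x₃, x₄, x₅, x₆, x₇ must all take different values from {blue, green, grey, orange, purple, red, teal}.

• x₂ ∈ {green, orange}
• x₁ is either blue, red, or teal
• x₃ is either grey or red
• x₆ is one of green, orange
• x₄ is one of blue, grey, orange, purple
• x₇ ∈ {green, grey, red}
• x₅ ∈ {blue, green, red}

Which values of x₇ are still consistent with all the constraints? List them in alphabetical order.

grey, red

Among the 7 variables, purple fits only x₄ (and all 7 values in {blue, green, grey, orange, purple, red, teal} must be used), so x₄ = purple.
The 6 still-open variables together cover exactly {blue, green, grey, orange, red, teal} — 6 values for 6 variables — and teal appears only in x₁'s list, so x₁ = teal.
The 5 still-open variables draw from only 5 values {blue, green, grey, orange, red}, so each is used; only x₅ can be blue, hence x₅ = blue.
x₂ and x₆ between them cover only {green, orange} — a naked pair. Remove those values from x₇.
No further eliminations apply; x₇ can still be any of grey, red.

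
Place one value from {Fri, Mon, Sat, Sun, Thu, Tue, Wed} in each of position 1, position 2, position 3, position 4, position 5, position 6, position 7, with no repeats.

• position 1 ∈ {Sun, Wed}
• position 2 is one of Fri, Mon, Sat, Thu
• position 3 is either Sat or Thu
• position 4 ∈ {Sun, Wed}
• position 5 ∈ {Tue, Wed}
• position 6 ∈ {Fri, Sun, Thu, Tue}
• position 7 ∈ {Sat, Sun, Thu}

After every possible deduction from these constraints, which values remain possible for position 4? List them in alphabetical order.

The 7 variables together cover exactly {Fri, Mon, Sat, Sun, Thu, Tue, Wed} — 7 values for 7 variables — and Mon appears only in position 2's list, so position 2 = Mon.
The 6 still-open variables together cover exactly {Fri, Sat, Sun, Thu, Tue, Wed} — 6 values for 6 variables — and Fri appears only in position 6's list, so position 6 = Fri.
Among the 5 still-open variables, Tue fits only position 5 (and all 5 values in {Sat, Sun, Thu, Tue, Wed} must be used), so position 5 = Tue.
position 1 and position 4 share exactly the 2 values {Sun, Wed}; by pigeonhole those values go to them, so strike Sun, Wed from position 7.
No further eliminations apply; position 4 can still be any of Sun, Wed.

Sun, Wed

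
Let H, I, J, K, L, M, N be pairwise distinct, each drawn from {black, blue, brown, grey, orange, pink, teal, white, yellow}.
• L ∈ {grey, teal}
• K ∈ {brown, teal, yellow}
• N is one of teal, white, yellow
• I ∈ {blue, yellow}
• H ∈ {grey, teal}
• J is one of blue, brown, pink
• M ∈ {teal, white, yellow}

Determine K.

brown

The 7 variables together cover exactly {blue, brown, grey, pink, teal, white, yellow} — 7 values for 7 variables — and pink appears only in J's list, so J = pink.
The 6 still-open variables draw from only 6 values {blue, brown, grey, teal, white, yellow}, so each is used; only I can be blue, hence I = blue.
The 5 still-open variables draw from only 5 values {brown, grey, teal, white, yellow}, so each is used; only K can be brown, hence K = brown.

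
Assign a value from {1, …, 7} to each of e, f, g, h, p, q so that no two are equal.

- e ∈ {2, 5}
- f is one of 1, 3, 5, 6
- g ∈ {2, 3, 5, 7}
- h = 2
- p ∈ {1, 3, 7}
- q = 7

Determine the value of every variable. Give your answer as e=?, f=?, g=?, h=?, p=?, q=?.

e=5, f=6, g=3, h=2, p=1, q=7

h has just one choice, so h = 2. So e, g can't be 2.
q's domain is down to {7}, so q = 7. Remove 7 from g, p.
e has just one choice, so e = 5. So f, g can't be 5.
That leaves g = 3. Eliminate 3 elsewhere: f, p.
That leaves p = 1. Eliminate 1 elsewhere: f.
f must be 6 (only option left).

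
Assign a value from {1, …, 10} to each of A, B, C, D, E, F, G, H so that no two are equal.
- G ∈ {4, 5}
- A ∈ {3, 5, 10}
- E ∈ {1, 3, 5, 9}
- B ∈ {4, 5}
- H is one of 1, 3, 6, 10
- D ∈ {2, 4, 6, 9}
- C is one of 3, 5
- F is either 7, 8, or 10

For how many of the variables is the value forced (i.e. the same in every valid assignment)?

B and G between them cover only {4, 5} — a naked pair. Remove those values from A, C, D, E.
C must be 3 (only option left). Remove 3 from A, E, H.
That leaves A = 10. Eliminate 10 elsewhere: F, H.
Determined: A=10, C=3. The other variables each still have more than one consistent value. That makes 2.

2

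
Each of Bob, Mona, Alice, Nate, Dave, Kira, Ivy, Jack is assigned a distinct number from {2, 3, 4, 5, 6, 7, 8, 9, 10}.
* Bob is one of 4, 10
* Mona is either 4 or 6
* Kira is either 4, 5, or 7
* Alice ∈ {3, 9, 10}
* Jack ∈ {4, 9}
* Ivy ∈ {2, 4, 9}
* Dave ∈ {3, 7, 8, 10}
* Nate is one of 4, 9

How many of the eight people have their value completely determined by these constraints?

Nate and Jack share exactly the 2 values {4, 9}; by pigeonhole those values go to them, so strike 4, 9 from Bob, Mona, Alice, Kira, Ivy.
Bob has just one choice, so Bob = 10. Strike 10 from Alice, Dave.
That leaves Mona = 6.
Alice has just one choice, so Alice = 3. Strike 3 from Dave.
That leaves Ivy = 2.
Determined: Bob=10, Mona=6, Alice=3, Ivy=2. The other people each still have more than one consistent value. That makes 4.

4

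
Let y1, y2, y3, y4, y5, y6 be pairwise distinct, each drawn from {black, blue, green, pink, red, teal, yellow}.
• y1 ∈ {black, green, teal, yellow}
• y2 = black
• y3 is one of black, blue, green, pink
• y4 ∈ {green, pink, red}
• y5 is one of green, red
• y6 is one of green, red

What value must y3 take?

blue

y2's domain is down to {black}, so y2 = black. Remove black from y1, y3.
y5 and y6 between them cover only {green, red} — a naked pair. Remove those values from y1, y3, y4.
y4 has just one choice, so y4 = pink. Strike pink from y3.
So y3 = blue.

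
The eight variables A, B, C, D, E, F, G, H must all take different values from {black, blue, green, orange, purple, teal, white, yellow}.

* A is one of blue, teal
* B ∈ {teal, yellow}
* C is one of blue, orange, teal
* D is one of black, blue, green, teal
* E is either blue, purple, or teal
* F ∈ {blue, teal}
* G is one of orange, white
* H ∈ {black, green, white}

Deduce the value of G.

white

The 8 variables together cover exactly {black, blue, green, orange, purple, teal, white, yellow} — 8 values for 8 variables — and purple appears only in E's list, so E = purple.
The 7 still-open variables together cover exactly {black, blue, green, orange, teal, white, yellow} — 7 values for 7 variables — and yellow appears only in B's list, so B = yellow.
A and F between them cover only {blue, teal} — a naked pair. Remove those values from C, D.
C's domain is down to {orange}, so C = orange. Remove orange from G.
So G = white.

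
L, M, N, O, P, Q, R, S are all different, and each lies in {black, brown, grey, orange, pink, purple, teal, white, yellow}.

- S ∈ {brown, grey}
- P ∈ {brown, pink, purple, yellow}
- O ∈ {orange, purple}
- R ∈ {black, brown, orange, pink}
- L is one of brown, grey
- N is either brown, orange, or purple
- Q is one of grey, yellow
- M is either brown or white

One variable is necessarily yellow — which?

Q

The 8 variables draw from only 8 values {black, brown, grey, orange, pink, purple, white, yellow}, so each is used; only R can be black, hence R = black.
The 7 still-open variables draw from only 7 values {brown, grey, orange, pink, purple, white, yellow}, so each is used; only P can be pink, hence P = pink.
The 6 still-open variables draw from only 6 values {brown, grey, orange, purple, white, yellow}, so each is used; only M can be white, hence M = white.
The 5 still-open variables draw from only 5 values {brown, grey, orange, purple, yellow}, so each is used; only Q can be yellow, hence Q = yellow.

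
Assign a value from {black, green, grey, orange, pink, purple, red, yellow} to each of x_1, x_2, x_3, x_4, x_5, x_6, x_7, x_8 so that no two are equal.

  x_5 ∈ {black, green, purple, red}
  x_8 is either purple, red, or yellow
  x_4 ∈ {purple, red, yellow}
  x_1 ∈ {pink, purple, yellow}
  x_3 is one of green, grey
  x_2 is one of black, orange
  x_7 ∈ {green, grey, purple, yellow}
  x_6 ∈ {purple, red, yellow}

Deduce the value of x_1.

The 8 variables together cover exactly {black, green, grey, orange, pink, purple, red, yellow} — 8 values for 8 variables — and orange appears only in x_2's list, so x_2 = orange.
Among the 7 still-open variables, black fits only x_5 (and all 7 values in {black, green, grey, pink, purple, red, yellow} must be used), so x_5 = black.
The 6 still-open variables draw from only 6 values {green, grey, pink, purple, red, yellow}, so each is used; only x_1 can be pink, hence x_1 = pink.

pink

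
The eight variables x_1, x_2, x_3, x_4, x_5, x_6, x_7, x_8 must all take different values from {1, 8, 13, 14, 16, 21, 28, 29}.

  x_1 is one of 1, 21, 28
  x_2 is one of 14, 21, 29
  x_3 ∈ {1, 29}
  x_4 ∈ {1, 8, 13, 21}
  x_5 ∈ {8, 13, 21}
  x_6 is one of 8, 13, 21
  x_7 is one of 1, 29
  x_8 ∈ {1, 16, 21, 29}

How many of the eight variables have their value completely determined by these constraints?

3

The 8 variables together cover exactly {1, 8, 13, 14, 16, 21, 28, 29} — 8 values for 8 variables — and 14 appears only in x_2's list, so x_2 = 14.
Among the 7 still-open variables, 16 fits only x_8 (and all 7 values in {1, 8, 13, 16, 21, 28, 29} must be used), so x_8 = 16.
Among the 6 still-open variables, 28 fits only x_1 (and all 6 values in {1, 8, 13, 21, 28, 29} must be used), so x_1 = 28.
The 2 variables x_3 and x_7 are confined to {1, 29}, which locks those values in; drop them from x_4.
Determined: x_1=28, x_2=14, x_8=16. The other variables each still have more than one consistent value. That makes 3.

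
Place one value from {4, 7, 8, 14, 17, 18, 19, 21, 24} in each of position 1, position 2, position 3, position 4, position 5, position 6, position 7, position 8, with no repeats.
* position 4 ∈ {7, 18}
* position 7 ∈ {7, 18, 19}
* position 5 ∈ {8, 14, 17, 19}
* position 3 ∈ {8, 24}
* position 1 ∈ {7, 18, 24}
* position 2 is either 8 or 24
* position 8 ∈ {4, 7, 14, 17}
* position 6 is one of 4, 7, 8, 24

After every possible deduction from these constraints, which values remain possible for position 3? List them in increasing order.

8, 24

The 2 variables position 2 and position 3 are confined to {8, 24}, which locks those values in; drop them from position 1, position 5, position 6.
position 1 and position 4 between them cover only {7, 18} — a naked pair. Remove those values from position 6, position 7, position 8.
position 6 has just one choice, so position 6 = 4. So position 8 can't be 4.
position 7 has just one choice, so position 7 = 19. So position 5 can't be 19.
No further eliminations apply; position 3 can still be any of 8, 24.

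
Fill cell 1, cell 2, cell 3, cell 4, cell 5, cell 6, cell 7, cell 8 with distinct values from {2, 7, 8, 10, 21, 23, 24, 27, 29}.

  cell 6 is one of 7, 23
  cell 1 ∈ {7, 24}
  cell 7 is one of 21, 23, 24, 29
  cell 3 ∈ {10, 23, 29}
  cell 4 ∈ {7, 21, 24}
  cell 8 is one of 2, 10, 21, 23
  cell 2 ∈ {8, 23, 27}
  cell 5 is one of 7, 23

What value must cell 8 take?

The 2 variables cell 5 and cell 6 are confined to {7, 23}, which locks those values in; drop them from cell 1, cell 2, cell 3, cell 4, cell 7, cell 8.
cell 1 has just one choice, so cell 1 = 24. So cell 4, cell 7 can't be 24.
That leaves cell 4 = 21. So cell 7, cell 8 can't be 21.
That leaves cell 7 = 29. Remove 29 from cell 3.
cell 3 has just one choice, so cell 3 = 10. Remove 10 from cell 8.
So cell 8 = 2.

2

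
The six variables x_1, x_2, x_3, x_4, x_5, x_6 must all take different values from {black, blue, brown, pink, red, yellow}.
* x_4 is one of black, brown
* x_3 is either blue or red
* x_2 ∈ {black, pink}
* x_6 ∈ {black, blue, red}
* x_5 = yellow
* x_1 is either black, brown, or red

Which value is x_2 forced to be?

pink

x_5's domain is down to {yellow}, so x_5 = yellow.
The 5 still-open variables together cover exactly {black, blue, brown, pink, red} — 5 values for 5 variables — and pink appears only in x_2's list, so x_2 = pink.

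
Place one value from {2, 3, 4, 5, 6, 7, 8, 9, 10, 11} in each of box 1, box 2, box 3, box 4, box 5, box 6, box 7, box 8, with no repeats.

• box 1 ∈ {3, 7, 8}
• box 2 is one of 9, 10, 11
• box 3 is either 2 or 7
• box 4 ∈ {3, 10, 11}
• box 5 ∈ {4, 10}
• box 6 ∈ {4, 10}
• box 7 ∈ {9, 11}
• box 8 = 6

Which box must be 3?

box 8 has just one choice, so box 8 = 6.
The 2 variables box 5 and box 6 are confined to {4, 10}, which locks those values in; drop them from box 2, box 4.
The 2 variables box 2 and box 7 are confined to {9, 11}, which locks those values in; drop them from box 4.
So 3 goes to box 4.

box 4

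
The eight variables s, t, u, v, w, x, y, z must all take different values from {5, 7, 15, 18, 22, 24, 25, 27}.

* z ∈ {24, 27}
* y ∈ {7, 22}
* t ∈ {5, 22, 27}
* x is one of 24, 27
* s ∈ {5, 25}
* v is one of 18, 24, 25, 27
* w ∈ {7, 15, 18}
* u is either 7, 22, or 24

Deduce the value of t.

The 8 variables draw from only 8 values {5, 7, 15, 18, 22, 24, 25, 27}, so each is used; only w can be 15, hence w = 15.
The 7 still-open variables draw from only 7 values {5, 7, 18, 22, 24, 25, 27}, so each is used; only v can be 18, hence v = 18.
The 6 still-open variables together cover exactly {5, 7, 22, 24, 25, 27} — 6 values for 6 variables — and 25 appears only in s's list, so s = 25.
The 5 still-open variables together cover exactly {5, 7, 22, 24, 27} — 5 values for 5 variables — and 5 appears only in t's list, so t = 5.

5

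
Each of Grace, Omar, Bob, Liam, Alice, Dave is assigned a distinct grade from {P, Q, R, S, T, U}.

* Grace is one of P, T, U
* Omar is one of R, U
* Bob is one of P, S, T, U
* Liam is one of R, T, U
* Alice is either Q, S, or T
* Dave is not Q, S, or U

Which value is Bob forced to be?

Among the 6 variables, Q fits only Alice (and all 6 values in {P, Q, R, S, T, U} must be used), so Alice = Q.
The 5 still-open variables together cover exactly {P, R, S, T, U} — 5 values for 5 variables — and S appears only in Bob's list, so Bob = S.

S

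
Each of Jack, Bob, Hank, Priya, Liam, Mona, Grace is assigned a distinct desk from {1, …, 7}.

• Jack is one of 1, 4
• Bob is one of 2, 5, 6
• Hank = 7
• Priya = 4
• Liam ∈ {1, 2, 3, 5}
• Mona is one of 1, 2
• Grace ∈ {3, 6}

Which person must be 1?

Hank must be 7 (only option left).
Priya's domain is down to {4}, so Priya = 4. Eliminate 4 elsewhere: Jack.
So 1 goes to Jack.

Jack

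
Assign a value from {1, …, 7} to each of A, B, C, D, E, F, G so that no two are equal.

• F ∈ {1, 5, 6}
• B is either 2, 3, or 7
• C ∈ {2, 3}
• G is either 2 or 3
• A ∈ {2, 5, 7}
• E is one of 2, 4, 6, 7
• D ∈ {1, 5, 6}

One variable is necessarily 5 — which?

A

The 7 variables together cover exactly {1, 2, 3, 4, 5, 6, 7} — 7 values for 7 variables — and 4 appears only in E's list, so E = 4.
C and G share exactly the 2 values {2, 3}; by pigeonhole those values go to them, so strike 2, 3 from A, B.
B has just one choice, so B = 7. Strike 7 from A.
So 5 goes to A.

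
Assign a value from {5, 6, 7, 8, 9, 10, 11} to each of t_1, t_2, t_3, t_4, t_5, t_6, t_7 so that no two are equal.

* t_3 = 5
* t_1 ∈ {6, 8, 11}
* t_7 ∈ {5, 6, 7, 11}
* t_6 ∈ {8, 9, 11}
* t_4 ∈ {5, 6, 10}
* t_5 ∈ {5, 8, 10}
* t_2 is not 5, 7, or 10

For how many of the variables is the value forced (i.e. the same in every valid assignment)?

2

t_3 has just one choice, so t_3 = 5. Strike 5 from t_4, t_5, t_7.
The 6 still-open variables draw from only 6 values {6, 7, 8, 9, 10, 11}, so each is used; only t_7 can be 7, hence t_7 = 7.
Determined: t_3=5, t_7=7. The other variables each still have more than one consistent value. That makes 2.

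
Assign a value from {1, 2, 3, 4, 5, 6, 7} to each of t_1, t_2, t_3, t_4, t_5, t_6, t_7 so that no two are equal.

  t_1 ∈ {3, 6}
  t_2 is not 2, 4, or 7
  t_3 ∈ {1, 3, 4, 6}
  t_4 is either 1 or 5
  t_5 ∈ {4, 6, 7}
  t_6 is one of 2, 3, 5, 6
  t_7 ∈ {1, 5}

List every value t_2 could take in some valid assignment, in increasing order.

Among the 7 variables, 2 fits only t_6 (and all 7 values in {1, 2, 3, 4, 5, 6, 7} must be used), so t_6 = 2.
The 6 still-open variables together cover exactly {1, 3, 4, 5, 6, 7} — 6 values for 6 variables — and 7 appears only in t_5's list, so t_5 = 7.
The 5 still-open variables draw from only 5 values {1, 3, 4, 5, 6}, so each is used; only t_3 can be 4, hence t_3 = 4.
t_4 and t_7 between them cover only {1, 5} — a naked pair. Remove those values from t_2.
No further eliminations apply; t_2 can still be any of 3, 6.

3, 6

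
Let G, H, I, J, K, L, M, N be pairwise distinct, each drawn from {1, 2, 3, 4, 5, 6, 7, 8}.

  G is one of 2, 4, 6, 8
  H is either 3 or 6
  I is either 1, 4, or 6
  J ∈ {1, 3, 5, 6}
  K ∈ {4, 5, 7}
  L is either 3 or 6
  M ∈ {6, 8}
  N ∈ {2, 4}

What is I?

The 8 variables draw from only 8 values {1, 2, 3, 4, 5, 6, 7, 8}, so each is used; only K can be 7, hence K = 7.
Among the 7 still-open variables, 5 fits only J (and all 7 values in {1, 2, 3, 4, 5, 6, 8} must be used), so J = 5.
Among the 6 still-open variables, 1 fits only I (and all 6 values in {1, 2, 3, 4, 6, 8} must be used), so I = 1.

1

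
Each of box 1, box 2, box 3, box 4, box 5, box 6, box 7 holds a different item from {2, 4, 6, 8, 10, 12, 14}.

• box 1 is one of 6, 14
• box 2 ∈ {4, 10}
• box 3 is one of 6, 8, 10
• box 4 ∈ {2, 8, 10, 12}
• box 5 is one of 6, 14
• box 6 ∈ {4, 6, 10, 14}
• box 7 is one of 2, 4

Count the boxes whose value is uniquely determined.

3

Among the 7 variables, 12 fits only box 4 (and all 7 values in {2, 4, 6, 8, 10, 12, 14} must be used), so box 4 = 12.
The 6 still-open variables together cover exactly {2, 4, 6, 8, 10, 14} — 6 values for 6 variables — and 2 appears only in box 7's list, so box 7 = 2.
The 5 still-open variables draw from only 5 values {4, 6, 8, 10, 14}, so each is used; only box 3 can be 8, hence box 3 = 8.
The 2 variables box 1 and box 5 are confined to {6, 14}, which locks those values in; drop them from box 6.
Determined: box 3=8, box 4=12, box 7=2. The other boxes each still have more than one consistent value. That makes 3.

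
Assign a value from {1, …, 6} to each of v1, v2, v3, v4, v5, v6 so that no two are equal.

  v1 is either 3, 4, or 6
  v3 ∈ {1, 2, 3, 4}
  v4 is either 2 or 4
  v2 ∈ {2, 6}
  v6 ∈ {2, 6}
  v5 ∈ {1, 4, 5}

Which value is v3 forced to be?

The 6 variables together cover exactly {1, 2, 3, 4, 5, 6} — 6 values for 6 variables — and 5 appears only in v5's list, so v5 = 5.
The 5 still-open variables draw from only 5 values {1, 2, 3, 4, 6}, so each is used; only v3 can be 1, hence v3 = 1.

1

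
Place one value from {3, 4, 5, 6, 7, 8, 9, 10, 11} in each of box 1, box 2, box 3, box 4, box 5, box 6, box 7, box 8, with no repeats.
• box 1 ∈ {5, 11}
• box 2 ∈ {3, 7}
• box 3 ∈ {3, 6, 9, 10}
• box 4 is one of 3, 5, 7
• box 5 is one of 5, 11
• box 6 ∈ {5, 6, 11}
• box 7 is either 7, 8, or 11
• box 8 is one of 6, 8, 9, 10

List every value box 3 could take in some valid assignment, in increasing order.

box 1 and box 5 between them cover only {5, 11} — a naked pair. Remove those values from box 4, box 6, box 7.
box 6 must be 6 (only option left). Eliminate 6 elsewhere: box 3, box 8.
box 2 and box 4 between them cover only {3, 7} — a naked pair. Remove those values from box 3, box 7.
That leaves box 7 = 8. Strike 8 from box 8.
No further eliminations apply; box 3 can still be any of 9, 10.

9, 10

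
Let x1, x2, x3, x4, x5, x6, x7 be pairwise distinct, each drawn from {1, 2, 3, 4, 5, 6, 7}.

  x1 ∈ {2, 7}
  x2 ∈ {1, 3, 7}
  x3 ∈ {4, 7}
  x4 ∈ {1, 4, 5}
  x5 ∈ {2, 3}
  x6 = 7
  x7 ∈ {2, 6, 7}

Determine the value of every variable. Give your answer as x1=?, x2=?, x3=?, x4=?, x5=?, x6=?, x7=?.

x1=2, x2=1, x3=4, x4=5, x5=3, x6=7, x7=6

x6 must be 7 (only option left). Remove 7 from x1, x2, x3, x7.
x1 has just one choice, so x1 = 2. Remove 2 from x5, x7.
That leaves x3 = 4. Strike 4 from x4.
That leaves x5 = 3. So x2 can't be 3.
x7's domain is down to {6}, so x7 = 6.
x2's domain is down to {1}, so x2 = 1. Eliminate 1 elsewhere: x4.
x4 must be 5 (only option left).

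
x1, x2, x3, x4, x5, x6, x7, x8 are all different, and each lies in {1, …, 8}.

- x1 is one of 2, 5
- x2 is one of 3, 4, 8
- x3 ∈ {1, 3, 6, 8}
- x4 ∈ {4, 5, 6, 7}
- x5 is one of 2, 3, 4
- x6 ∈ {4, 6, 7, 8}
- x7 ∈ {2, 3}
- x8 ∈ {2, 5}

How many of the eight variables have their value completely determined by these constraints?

4

The 8 variables draw from only 8 values {1, 2, 3, 4, 5, 6, 7, 8}, so each is used; only x3 can be 1, hence x3 = 1.
The 2 variables x1 and x8 are confined to {2, 5}, which locks those values in; drop them from x4, x5, x7.
x7 must be 3 (only option left). Remove 3 from x2, x5.
x5 must be 4 (only option left). Strike 4 from x2, x4, x6.
That leaves x2 = 8. Remove 8 from x6.
Determined: x2=8, x3=1, x5=4, x7=3. The other variables each still have more than one consistent value. That makes 4.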